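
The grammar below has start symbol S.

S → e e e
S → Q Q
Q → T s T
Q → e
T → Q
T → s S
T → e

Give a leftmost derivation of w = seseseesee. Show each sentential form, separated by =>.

S => QQ => TsTQ => sSsTQ => sQQsTQ => sTsTQsTQ => sQsTQsTQ => sTsTsTQsTQ => sQsTsTQsTQ => sesTsTQsTQ => sesesTQsTQ => seseseQsTQ => seseseesTQ => seseseeseQ => seseseesee

S => QQ   [S → Q Q]
QQ => TsTQ   [Q → T s T]
TsTQ => sSsTQ   [T → s S]
sSsTQ => sQQsTQ   [S → Q Q]
sQQsTQ => sTsTQsTQ   [Q → T s T]
sTsTQsTQ => sQsTQsTQ   [T → Q]
sQsTQsTQ => sTsTsTQsTQ   [Q → T s T]
sTsTsTQsTQ => sQsTsTQsTQ   [T → Q]
sQsTsTQsTQ => sesTsTQsTQ   [Q → e]
sesTsTQsTQ => sesesTQsTQ   [T → e]
sesesTQsTQ => seseseQsTQ   [T → e]
seseseQsTQ => seseseesTQ   [Q → e]
seseseesTQ => seseseeseQ   [T → e]
seseseeseQ => seseseesee   [Q → e]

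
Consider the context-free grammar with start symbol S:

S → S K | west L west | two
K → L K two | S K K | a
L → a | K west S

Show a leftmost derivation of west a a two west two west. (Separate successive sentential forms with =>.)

S => west L west   [S → west L west]
west L west => west K west S west   [L → K west S]
west K west S west => west L K two west S west   [K → L K two]
west L K two west S west => west a K two west S west   [L → a]
west a K two west S west => west a a two west S west   [K → a]
west a a two west S west => west a a two west two west   [S → two]

S => west L west => west K west S west => west L K two west S west => west a K two west S west => west a a two west S west => west a a two west two west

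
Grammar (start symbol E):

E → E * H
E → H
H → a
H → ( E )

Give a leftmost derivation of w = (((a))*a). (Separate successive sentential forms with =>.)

E=>H=>(E)=>(E*H)=>(H*H)=>((E)*H)=>((H)*H)=>(((E))*H)=>(((H))*H)=>(((a))*H)=>(((a))*a)

E => H   [E → H]
H => (E)   [H → ( E )]
(E) => (E*H)   [E → E * H]
(E*H) => (H*H)   [E → H]
(H*H) => ((E)*H)   [H → ( E )]
((E)*H) => ((H)*H)   [E → H]
((H)*H) => (((E))*H)   [H → ( E )]
(((E))*H) => (((H))*H)   [E → H]
(((H))*H) => (((a))*H)   [H → a]
(((a))*H) => (((a))*a)   [H → a]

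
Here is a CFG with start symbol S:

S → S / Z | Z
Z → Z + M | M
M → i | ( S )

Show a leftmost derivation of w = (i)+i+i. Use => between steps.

S => Z   [S → Z]
Z => Z+M   [Z → Z + M]
Z+M => Z+M+M   [Z → Z + M]
Z+M+M => M+M+M   [Z → M]
M+M+M => (S)+M+M   [M → ( S )]
(S)+M+M => (Z)+M+M   [S → Z]
(Z)+M+M => (M)+M+M   [Z → M]
(M)+M+M => (i)+M+M   [M → i]
(i)+M+M => (i)+i+M   [M → i]
(i)+i+M => (i)+i+i   [M → i]

S => Z => Z+M => Z+M+M => M+M+M => (S)+M+M => (Z)+M+M => (M)+M+M => (i)+M+M => (i)+i+M => (i)+i+i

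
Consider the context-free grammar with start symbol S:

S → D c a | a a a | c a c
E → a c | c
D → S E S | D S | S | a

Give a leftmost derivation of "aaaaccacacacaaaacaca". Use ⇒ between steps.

S ⇒ Dca ⇒ SESca ⇒ aaaESca ⇒ aaaacSca ⇒ aaaacDcaca ⇒ aaaacDScaca ⇒ aaaacSESScaca ⇒ aaaaccacESScaca ⇒ aaaaccacacSScaca ⇒ aaaaccacacDcaScaca ⇒ aaaaccacacacaScaca ⇒ aaaaccacacacaaaacaca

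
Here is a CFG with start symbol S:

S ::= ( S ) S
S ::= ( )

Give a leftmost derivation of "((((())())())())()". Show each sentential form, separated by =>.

S => (S)S   [S ::= ( S ) S]
(S)S => ((S)S)S   [S ::= ( S ) S]
((S)S)S => (((S)S)S)S   [S ::= ( S ) S]
(((S)S)S)S => ((((S)S)S)S)S   [S ::= ( S ) S]
((((S)S)S)S)S => ((((())S)S)S)S   [S ::= ( )]
((((())S)S)S)S => ((((())())S)S)S   [S ::= ( )]
((((())())S)S)S => ((((())())())S)S   [S ::= ( )]
((((())())())S)S => ((((())())())())S   [S ::= ( )]
((((())())())())S => ((((())())())())()   [S ::= ( )]

S => (S)S => ((S)S)S => (((S)S)S)S => ((((S)S)S)S)S => ((((())S)S)S)S => ((((())())S)S)S => ((((())())())S)S => ((((())())())())S => ((((())())())())()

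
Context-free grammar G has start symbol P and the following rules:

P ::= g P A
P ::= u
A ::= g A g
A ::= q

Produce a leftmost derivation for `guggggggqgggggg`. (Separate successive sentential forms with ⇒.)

P ⇒ gPA ⇒ guA ⇒ gugAg ⇒ guggAgg ⇒ gugggAggg ⇒ guggggAgggg ⇒ gugggggAggggg ⇒ guggggggAgggggg ⇒ guggggggqgggggg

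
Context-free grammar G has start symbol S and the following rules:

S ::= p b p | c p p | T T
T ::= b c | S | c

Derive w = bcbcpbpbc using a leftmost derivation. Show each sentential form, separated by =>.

S => TT   [S ::= T T]
TT => bcT   [T ::= b c]
bcT => bcS   [T ::= S]
bcS => bcTT   [S ::= T T]
bcTT => bcST   [T ::= S]
bcST => bcTTT   [S ::= T T]
bcTTT => bcbcTT   [T ::= b c]
bcbcTT => bcbcST   [T ::= S]
bcbcST => bcbcpbpT   [S ::= p b p]
bcbcpbpT => bcbcpbpbc   [T ::= b c]

S => TT => bcT => bcS => bcTT => bcST => bcTTT => bcbcTT => bcbcST => bcbcpbpT => bcbcpbpbc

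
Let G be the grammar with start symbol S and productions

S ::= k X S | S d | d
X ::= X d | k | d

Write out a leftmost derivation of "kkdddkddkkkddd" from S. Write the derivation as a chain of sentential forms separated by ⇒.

S ⇒ kXS ⇒ kXdS ⇒ kXddS ⇒ kXdddS ⇒ kkdddS ⇒ kkdddkXS ⇒ kkdddkXdS ⇒ kkdddkddS ⇒ kkdddkddkXS ⇒ kkdddkddkkS ⇒ kkdddkddkkSd ⇒ kkdddkddkkkXSd ⇒ kkdddkddkkkdSd ⇒ kkdddkddkkkddd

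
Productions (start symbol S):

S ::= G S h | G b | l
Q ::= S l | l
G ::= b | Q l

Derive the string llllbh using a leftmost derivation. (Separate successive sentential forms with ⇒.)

S ⇒ GSh   [S ::= G S h]
GSh ⇒ QlSh   [G ::= Q l]
QlSh ⇒ llSh   [Q ::= l]
llSh ⇒ llGbh   [S ::= G b]
llGbh ⇒ llQlbh   [G ::= Q l]
llQlbh ⇒ llllbh   [Q ::= l]

S ⇒ GSh ⇒ QlSh ⇒ llSh ⇒ llGbh ⇒ llQlbh ⇒ llllbh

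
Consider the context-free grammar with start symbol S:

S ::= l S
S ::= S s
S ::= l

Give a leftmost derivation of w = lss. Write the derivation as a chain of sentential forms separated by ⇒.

S ⇒ Ss ⇒ Sss ⇒ lss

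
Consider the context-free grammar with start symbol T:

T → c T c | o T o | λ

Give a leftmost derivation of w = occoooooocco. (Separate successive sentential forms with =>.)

T => oTo => ocTco => occTcco => occoTocco => occooToocco => occoooTooocco => occoooooocco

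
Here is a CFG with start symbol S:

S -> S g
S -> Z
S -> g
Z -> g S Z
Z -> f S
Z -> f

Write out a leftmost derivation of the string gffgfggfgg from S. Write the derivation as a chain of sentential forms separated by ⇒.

S⇒Sg⇒Sgg⇒Zgg⇒gSZgg⇒gZZgg⇒gfZgg⇒gffSgg⇒gffZgg⇒gffgSZgg⇒gffgSgZgg⇒gffgSggZgg⇒gffgZggZgg⇒gffgfggZgg⇒gffgfggfgg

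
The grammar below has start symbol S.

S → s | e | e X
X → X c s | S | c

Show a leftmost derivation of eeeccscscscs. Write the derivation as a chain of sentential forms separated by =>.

S=>eX=>eXcs=>eXcscs=>eScscs=>eeXcscs=>eeXcscscs=>eeXcscscscs=>eeScscscscs=>eeeXcscscscs=>eeeccscscscs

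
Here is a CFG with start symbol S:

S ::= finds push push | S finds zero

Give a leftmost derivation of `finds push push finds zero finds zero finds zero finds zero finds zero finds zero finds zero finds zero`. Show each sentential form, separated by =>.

S => S finds zero => S finds zero finds zero => S finds zero finds zero finds zero => S finds zero finds zero finds zero finds zero => S finds zero finds zero finds zero finds zero finds zero => S finds zero finds zero finds zero finds zero finds zero finds zero => S finds zero finds zero finds zero finds zero finds zero finds zero finds zero => S finds zero finds zero finds zero finds zero finds zero finds zero finds zero finds zero => finds push push finds zero finds zero finds zero finds zero finds zero finds zero finds zero finds zero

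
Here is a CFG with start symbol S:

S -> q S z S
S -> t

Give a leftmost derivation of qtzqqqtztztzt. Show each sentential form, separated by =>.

S => qSzS => qtzS => qtzqSzS => qtzqqSzSzS => qtzqqqSzSzSzS => qtzqqqtzSzSzS => qtzqqqtztzSzS => qtzqqqtztztzS => qtzqqqtztztzt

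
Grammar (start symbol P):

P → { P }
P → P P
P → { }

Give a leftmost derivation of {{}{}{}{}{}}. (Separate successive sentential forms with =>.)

P=>{P}=>{PP}=>{PPP}=>{PPPP}=>{PPPPP}=>{{}PPPP}=>{{}{}PPP}=>{{}{}{}PP}=>{{}{}{}{}P}=>{{}{}{}{}{}}

P => {P}   [P → { P }]
{P} => {PP}   [P → P P]
{PP} => {PPP}   [P → P P]
{PPP} => {PPPP}   [P → P P]
{PPPP} => {PPPPP}   [P → P P]
{PPPPP} => {{}PPPP}   [P → { }]
{{}PPPP} => {{}{}PPP}   [P → { }]
{{}{}PPP} => {{}{}{}PP}   [P → { }]
{{}{}{}PP} => {{}{}{}{}P}   [P → { }]
{{}{}{}{}P} => {{}{}{}{}{}}   [P → { }]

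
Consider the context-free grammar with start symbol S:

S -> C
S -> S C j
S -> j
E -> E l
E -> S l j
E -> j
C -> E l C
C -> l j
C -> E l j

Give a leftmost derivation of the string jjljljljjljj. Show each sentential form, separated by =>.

S=>SCj=>SCjCj=>jCjCj=>jElCjCj=>jSljlCjCj=>jjljlCjCj=>jjljlEljjCj=>jjljljljjCj=>jjljljljjljj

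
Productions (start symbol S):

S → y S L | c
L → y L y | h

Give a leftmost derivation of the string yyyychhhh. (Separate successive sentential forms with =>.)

S=>ySL=>yySLL=>yyySLLL=>yyyySLLLL=>yyyycLLLL=>yyyychLLL=>yyyychhLL=>yyyychhhL=>yyyychhhh

S => ySL   [S → y S L]
ySL => yySLL   [S → y S L]
yySLL => yyySLLL   [S → y S L]
yyySLLL => yyyySLLLL   [S → y S L]
yyyySLLLL => yyyycLLLL   [S → c]
yyyycLLLL => yyyychLLL   [L → h]
yyyychLLL => yyyychhLL   [L → h]
yyyychhLL => yyyychhhL   [L → h]
yyyychhhL => yyyychhhh   [L → h]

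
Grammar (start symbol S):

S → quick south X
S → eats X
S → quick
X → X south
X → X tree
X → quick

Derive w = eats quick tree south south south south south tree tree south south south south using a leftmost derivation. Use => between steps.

S => eats X   [S → eats X]
eats X => eats X south   [X → X south]
eats X south => eats X south south   [X → X south]
eats X south south => eats X south south south   [X → X south]
eats X south south south => eats X south south south south   [X → X south]
eats X south south south south => eats X tree south south south south   [X → X tree]
eats X tree south south south south => eats X tree tree south south south south   [X → X tree]
eats X tree tree south south south south => eats X south tree tree south south south south   [X → X south]
eats X south tree tree south south south south => eats X south south tree tree south south south south   [X → X south]
eats X south south tree tree south south south south => eats X south south south tree tree south south south south   [X → X south]
eats X south south south tree tree south south south south => eats X south south south south tree tree south south south south   [X → X south]
eats X south south south south tree tree south south south south => eats X south south south south south tree tree south south south south   [X → X south]
eats X south south south south south tree tree south south south south => eats X tree south south south south south tree tree south south south south   [X → X tree]
eats X tree south south south south south tree tree south south south south => eats quick tree south south south south south tree tree south south south south   [X → quick]

S => eats X => eats X south => eats X south south => eats X south south south => eats X south south south south => eats X tree south south south south => eats X tree tree south south south south => eats X south tree tree south south south south => eats X south south tree tree south south south south => eats X south south south tree tree south south south south => eats X south south south south tree tree south south south south => eats X south south south south south tree tree south south south south => eats X tree south south south south south tree tree south south south south => eats quick tree south south south south south tree tree south south south south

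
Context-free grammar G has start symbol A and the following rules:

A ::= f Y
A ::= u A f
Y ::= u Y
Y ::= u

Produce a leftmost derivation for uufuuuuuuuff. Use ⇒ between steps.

A ⇒ uAf ⇒ uuAff ⇒ uufYff ⇒ uufuYff ⇒ uufuuYff ⇒ uufuuuYff ⇒ uufuuuuYff ⇒ uufuuuuuYff ⇒ uufuuuuuuYff ⇒ uufuuuuuuuff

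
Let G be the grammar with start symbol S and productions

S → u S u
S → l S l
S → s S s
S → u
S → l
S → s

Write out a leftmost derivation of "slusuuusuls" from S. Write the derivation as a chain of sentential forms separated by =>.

S => sSs => slSls => sluSuls => slusSsuls => slusuSusuls => slusuuusuls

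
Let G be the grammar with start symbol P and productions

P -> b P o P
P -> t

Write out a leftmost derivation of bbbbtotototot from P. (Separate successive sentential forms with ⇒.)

P ⇒ bPoP   [P -> b P o P]
bPoP ⇒ bbPoPoP   [P -> b P o P]
bbPoPoP ⇒ bbbPoPoPoP   [P -> b P o P]
bbbPoPoPoP ⇒ bbbbPoPoPoPoP   [P -> b P o P]
bbbbPoPoPoPoP ⇒ bbbbtoPoPoPoP   [P -> t]
bbbbtoPoPoPoP ⇒ bbbbtotoPoPoP   [P -> t]
bbbbtotoPoPoP ⇒ bbbbtototoPoP   [P -> t]
bbbbtototoPoP ⇒ bbbbtotototoP   [P -> t]
bbbbtotototoP ⇒ bbbbtotototot   [P -> t]

P ⇒ bPoP ⇒ bbPoPoP ⇒ bbbPoPoPoP ⇒ bbbbPoPoPoPoP ⇒ bbbbtoPoPoPoP ⇒ bbbbtotoPoPoP ⇒ bbbbtototoPoP ⇒ bbbbtotototoP ⇒ bbbbtotototot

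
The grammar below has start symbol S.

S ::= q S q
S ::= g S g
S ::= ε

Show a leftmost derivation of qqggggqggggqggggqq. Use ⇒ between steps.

S ⇒ qSq ⇒ qqSqq ⇒ qqgSgqq ⇒ qqggSggqq ⇒ qqgggSgggqq ⇒ qqggggSggggqq ⇒ qqggggqSqggggqq ⇒ qqggggqgSgqggggqq ⇒ qqggggqggSggqggggqq ⇒ qqggggqggggqggggqq

S ⇒ qSq   [S ::= q S q]
qSq ⇒ qqSqq   [S ::= q S q]
qqSqq ⇒ qqgSgqq   [S ::= g S g]
qqgSgqq ⇒ qqggSggqq   [S ::= g S g]
qqggSggqq ⇒ qqgggSgggqq   [S ::= g S g]
qqgggSgggqq ⇒ qqggggSggggqq   [S ::= g S g]
qqggggSggggqq ⇒ qqggggqSqggggqq   [S ::= q S q]
qqggggqSqggggqq ⇒ qqggggqgSgqggggqq   [S ::= g S g]
qqggggqgSgqggggqq ⇒ qqggggqggSggqggggqq   [S ::= g S g]
qqggggqggSggqggggqq ⇒ qqggggqggggqggggqq   [S ::= ε]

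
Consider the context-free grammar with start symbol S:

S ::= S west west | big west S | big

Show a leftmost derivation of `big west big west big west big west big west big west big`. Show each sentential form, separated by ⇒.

S ⇒ big west S ⇒ big west big west S ⇒ big west big west big west S ⇒ big west big west big west big west S ⇒ big west big west big west big west big west S ⇒ big west big west big west big west big west big west S ⇒ big west big west big west big west big west big west big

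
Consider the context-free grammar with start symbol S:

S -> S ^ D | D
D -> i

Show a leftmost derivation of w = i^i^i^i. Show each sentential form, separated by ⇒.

S ⇒ S^D   [S -> S ^ D]
S^D ⇒ S^D^D   [S -> S ^ D]
S^D^D ⇒ S^D^D^D   [S -> S ^ D]
S^D^D^D ⇒ D^D^D^D   [S -> D]
D^D^D^D ⇒ i^D^D^D   [D -> i]
i^D^D^D ⇒ i^i^D^D   [D -> i]
i^i^D^D ⇒ i^i^i^D   [D -> i]
i^i^i^D ⇒ i^i^i^i   [D -> i]

S⇒S^D⇒S^D^D⇒S^D^D^D⇒D^D^D^D⇒i^D^D^D⇒i^i^D^D⇒i^i^i^D⇒i^i^i^i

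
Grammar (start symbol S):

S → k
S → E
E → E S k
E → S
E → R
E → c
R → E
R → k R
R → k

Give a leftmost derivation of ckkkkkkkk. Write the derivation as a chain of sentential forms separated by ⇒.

S ⇒ E ⇒ ESk ⇒ ESkSk ⇒ ESkSkSk ⇒ ESkSkSkSk ⇒ cSkSkSkSk ⇒ ckkSkSkSk ⇒ ckkkkSkSk ⇒ ckkkkkkSk ⇒ ckkkkkkkk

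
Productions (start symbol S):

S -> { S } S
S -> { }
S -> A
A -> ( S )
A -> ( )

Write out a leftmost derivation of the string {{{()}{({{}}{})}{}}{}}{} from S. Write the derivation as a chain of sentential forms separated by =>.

S => {S}S   [S -> { S } S]
{S}S => {{S}S}S   [S -> { S } S]
{{S}S}S => {{{S}S}S}S   [S -> { S } S]
{{{S}S}S}S => {{{A}S}S}S   [S -> A]
{{{A}S}S}S => {{{()}S}S}S   [A -> ( )]
{{{()}S}S}S => {{{()}{S}S}S}S   [S -> { S } S]
{{{()}{S}S}S}S => {{{()}{A}S}S}S   [S -> A]
{{{()}{A}S}S}S => {{{()}{(S)}S}S}S   [A -> ( S )]
{{{()}{(S)}S}S}S => {{{()}{({S}S)}S}S}S   [S -> { S } S]
{{{()}{({S}S)}S}S}S => {{{()}{({{}}S)}S}S}S   [S -> { }]
{{{()}{({{}}S)}S}S}S => {{{()}{({{}}{})}S}S}S   [S -> { }]
{{{()}{({{}}{})}S}S}S => {{{()}{({{}}{})}{}}S}S   [S -> { }]
{{{()}{({{}}{})}{}}S}S => {{{()}{({{}}{})}{}}{}}S   [S -> { }]
{{{()}{({{}}{})}{}}{}}S => {{{()}{({{}}{})}{}}{}}{}   [S -> { }]

S=>{S}S=>{{S}S}S=>{{{S}S}S}S=>{{{A}S}S}S=>{{{()}S}S}S=>{{{()}{S}S}S}S=>{{{()}{A}S}S}S=>{{{()}{(S)}S}S}S=>{{{()}{({S}S)}S}S}S=>{{{()}{({{}}S)}S}S}S=>{{{()}{({{}}{})}S}S}S=>{{{()}{({{}}{})}{}}S}S=>{{{()}{({{}}{})}{}}{}}S=>{{{()}{({{}}{})}{}}{}}{}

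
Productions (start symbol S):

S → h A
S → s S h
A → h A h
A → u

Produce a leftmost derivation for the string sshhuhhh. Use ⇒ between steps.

S ⇒ sSh   [S → s S h]
sSh ⇒ ssShh   [S → s S h]
ssShh ⇒ sshAhh   [S → h A]
sshAhh ⇒ sshhAhhh   [A → h A h]
sshhAhhh ⇒ sshhuhhh   [A → u]

S⇒sSh⇒ssShh⇒sshAhh⇒sshhAhhh⇒sshhuhhh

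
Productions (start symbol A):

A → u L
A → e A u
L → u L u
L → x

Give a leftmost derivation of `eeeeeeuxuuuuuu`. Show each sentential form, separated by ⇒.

A ⇒ eAu   [A → e A u]
eAu ⇒ eeAuu   [A → e A u]
eeAuu ⇒ eeeAuuu   [A → e A u]
eeeAuuu ⇒ eeeeAuuuu   [A → e A u]
eeeeAuuuu ⇒ eeeeeAuuuuu   [A → e A u]
eeeeeAuuuuu ⇒ eeeeeeAuuuuuu   [A → e A u]
eeeeeeAuuuuuu ⇒ eeeeeeuLuuuuuu   [A → u L]
eeeeeeuLuuuuuu ⇒ eeeeeeuxuuuuuu   [L → x]

A ⇒ eAu ⇒ eeAuu ⇒ eeeAuuu ⇒ eeeeAuuuu ⇒ eeeeeAuuuuu ⇒ eeeeeeAuuuuuu ⇒ eeeeeeuLuuuuuu ⇒ eeeeeeuxuuuuuu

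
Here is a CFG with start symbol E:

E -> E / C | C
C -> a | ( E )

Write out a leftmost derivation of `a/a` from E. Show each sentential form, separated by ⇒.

E ⇒ E/C ⇒ C/C ⇒ a/C ⇒ a/a

E ⇒ E/C   [E -> E / C]
E/C ⇒ C/C   [E -> C]
C/C ⇒ a/C   [C -> a]
a/C ⇒ a/a   [C -> a]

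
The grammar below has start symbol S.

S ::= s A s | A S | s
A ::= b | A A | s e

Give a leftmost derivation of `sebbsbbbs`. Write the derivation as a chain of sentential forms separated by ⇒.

S⇒AS⇒AAS⇒AAAS⇒seAAS⇒sebAS⇒sebbS⇒sebbsAs⇒sebbsAAs⇒sebbsAAAs⇒sebbsbAAs⇒sebbsbbAs⇒sebbsbbbs

S ⇒ AS   [S ::= A S]
AS ⇒ AAS   [A ::= A A]
AAS ⇒ AAAS   [A ::= A A]
AAAS ⇒ seAAS   [A ::= s e]
seAAS ⇒ sebAS   [A ::= b]
sebAS ⇒ sebbS   [A ::= b]
sebbS ⇒ sebbsAs   [S ::= s A s]
sebbsAs ⇒ sebbsAAs   [A ::= A A]
sebbsAAs ⇒ sebbsAAAs   [A ::= A A]
sebbsAAAs ⇒ sebbsbAAs   [A ::= b]
sebbsbAAs ⇒ sebbsbbAs   [A ::= b]
sebbsbbAs ⇒ sebbsbbbs   [A ::= b]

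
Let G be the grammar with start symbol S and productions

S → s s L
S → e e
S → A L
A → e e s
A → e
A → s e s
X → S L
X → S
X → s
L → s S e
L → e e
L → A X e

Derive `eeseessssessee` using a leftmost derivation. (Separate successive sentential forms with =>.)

S => AL => eesL => eesAXe => eeseesXe => eeseesSe => eeseesssLe => eeseesssAXee => eeseessssesXee => eeseessssessee

S => AL   [S → A L]
AL => eesL   [A → e e s]
eesL => eesAXe   [L → A X e]
eesAXe => eeseesXe   [A → e e s]
eeseesXe => eeseesSe   [X → S]
eeseesSe => eeseesssLe   [S → s s L]
eeseesssLe => eeseesssAXee   [L → A X e]
eeseesssAXee => eeseessssesXee   [A → s e s]
eeseessssesXee => eeseessssessee   [X → s]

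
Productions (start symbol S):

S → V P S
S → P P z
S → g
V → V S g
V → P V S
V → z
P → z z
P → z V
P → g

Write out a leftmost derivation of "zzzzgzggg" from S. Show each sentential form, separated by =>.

S=>VPS=>PVSPS=>zVVSPS=>zPVSVSPS=>zzVVSVSPS=>zzzVSVSPS=>zzzzSVSPS=>zzzzgVSPS=>zzzzgzSPS=>zzzzgzgPS=>zzzzgzggS=>zzzzgzggg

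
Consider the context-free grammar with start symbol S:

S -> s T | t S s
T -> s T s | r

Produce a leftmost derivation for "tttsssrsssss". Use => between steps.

S => tSs   [S -> t S s]
tSs => ttSss   [S -> t S s]
ttSss => tttSsss   [S -> t S s]
tttSsss => tttsTsss   [S -> s T]
tttsTsss => tttssTssss   [T -> s T s]
tttssTssss => tttsssTsssss   [T -> s T s]
tttsssTsssss => tttsssrsssss   [T -> r]

S => tSs => ttSss => tttSsss => tttsTsss => tttssTssss => tttsssTsssss => tttsssrsssss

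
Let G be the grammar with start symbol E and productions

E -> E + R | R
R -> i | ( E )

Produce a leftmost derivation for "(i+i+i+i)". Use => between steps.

E => R   [E -> R]
R => (E)   [R -> ( E )]
(E) => (E+R)   [E -> E + R]
(E+R) => (E+R+R)   [E -> E + R]
(E+R+R) => (E+R+R+R)   [E -> E + R]
(E+R+R+R) => (R+R+R+R)   [E -> R]
(R+R+R+R) => (i+R+R+R)   [R -> i]
(i+R+R+R) => (i+i+R+R)   [R -> i]
(i+i+R+R) => (i+i+i+R)   [R -> i]
(i+i+i+R) => (i+i+i+i)   [R -> i]

E=>R=>(E)=>(E+R)=>(E+R+R)=>(E+R+R+R)=>(R+R+R+R)=>(i+R+R+R)=>(i+i+R+R)=>(i+i+i+R)=>(i+i+i+i)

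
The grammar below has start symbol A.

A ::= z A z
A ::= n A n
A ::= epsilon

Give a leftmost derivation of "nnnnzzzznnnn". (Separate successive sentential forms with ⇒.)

A⇒nAn⇒nnAnn⇒nnnAnnn⇒nnnnAnnnn⇒nnnnzAznnnn⇒nnnnzzAzznnnn⇒nnnnzzzznnnn

A ⇒ nAn   [A ::= n A n]
nAn ⇒ nnAnn   [A ::= n A n]
nnAnn ⇒ nnnAnnn   [A ::= n A n]
nnnAnnn ⇒ nnnnAnnnn   [A ::= n A n]
nnnnAnnnn ⇒ nnnnzAznnnn   [A ::= z A z]
nnnnzAznnnn ⇒ nnnnzzAzznnnn   [A ::= z A z]
nnnnzzAzznnnn ⇒ nnnnzzzznnnn   [A ::= epsilon]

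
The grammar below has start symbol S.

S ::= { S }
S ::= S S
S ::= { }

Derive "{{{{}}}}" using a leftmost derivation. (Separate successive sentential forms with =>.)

S => {S} => {{S}} => {{{S}}} => {{{{}}}}

S => {S}   [S ::= { S }]
{S} => {{S}}   [S ::= { S }]
{{S}} => {{{S}}}   [S ::= { S }]
{{{S}}} => {{{{}}}}   [S ::= { }]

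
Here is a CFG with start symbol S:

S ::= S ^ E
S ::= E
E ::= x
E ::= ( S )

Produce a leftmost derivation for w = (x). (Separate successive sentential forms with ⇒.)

S ⇒ E   [S ::= E]
E ⇒ (S)   [E ::= ( S )]
(S) ⇒ (E)   [S ::= E]
(E) ⇒ (x)   [E ::= x]

S ⇒ E ⇒ (S) ⇒ (E) ⇒ (x)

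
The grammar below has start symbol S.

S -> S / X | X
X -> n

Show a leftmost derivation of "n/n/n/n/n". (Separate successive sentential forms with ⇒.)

S ⇒ S/X   [S -> S / X]
S/X ⇒ S/X/X   [S -> S / X]
S/X/X ⇒ S/X/X/X   [S -> S / X]
S/X/X/X ⇒ S/X/X/X/X   [S -> S / X]
S/X/X/X/X ⇒ X/X/X/X/X   [S -> X]
X/X/X/X/X ⇒ n/X/X/X/X   [X -> n]
n/X/X/X/X ⇒ n/n/X/X/X   [X -> n]
n/n/X/X/X ⇒ n/n/n/X/X   [X -> n]
n/n/n/X/X ⇒ n/n/n/n/X   [X -> n]
n/n/n/n/X ⇒ n/n/n/n/n   [X -> n]

S⇒S/X⇒S/X/X⇒S/X/X/X⇒S/X/X/X/X⇒X/X/X/X/X⇒n/X/X/X/X⇒n/n/X/X/X⇒n/n/n/X/X⇒n/n/n/n/X⇒n/n/n/n/n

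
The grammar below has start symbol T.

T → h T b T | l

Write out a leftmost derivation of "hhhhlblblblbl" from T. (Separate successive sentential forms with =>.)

T => hTbT => hhTbTbT => hhhTbTbTbT => hhhhTbTbTbTbT => hhhhlbTbTbTbT => hhhhlblbTbTbT => hhhhlblblbTbT => hhhhlblblblbT => hhhhlblblblbl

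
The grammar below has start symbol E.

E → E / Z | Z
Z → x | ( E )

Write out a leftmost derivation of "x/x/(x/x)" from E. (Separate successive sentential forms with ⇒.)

E ⇒ E/Z   [E → E / Z]
E/Z ⇒ E/Z/Z   [E → E / Z]
E/Z/Z ⇒ Z/Z/Z   [E → Z]
Z/Z/Z ⇒ x/Z/Z   [Z → x]
x/Z/Z ⇒ x/x/Z   [Z → x]
x/x/Z ⇒ x/x/(E)   [Z → ( E )]
x/x/(E) ⇒ x/x/(E/Z)   [E → E / Z]
x/x/(E/Z) ⇒ x/x/(Z/Z)   [E → Z]
x/x/(Z/Z) ⇒ x/x/(x/Z)   [Z → x]
x/x/(x/Z) ⇒ x/x/(x/x)   [Z → x]

E⇒E/Z⇒E/Z/Z⇒Z/Z/Z⇒x/Z/Z⇒x/x/Z⇒x/x/(E)⇒x/x/(E/Z)⇒x/x/(Z/Z)⇒x/x/(x/Z)⇒x/x/(x/x)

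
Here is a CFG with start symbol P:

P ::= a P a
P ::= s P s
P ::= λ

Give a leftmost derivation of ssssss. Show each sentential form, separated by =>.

P => sPs => ssPss => sssPsss => ssssss

P => sPs   [P ::= s P s]
sPs => ssPss   [P ::= s P s]
ssPss => sssPsss   [P ::= s P s]
sssPsss => ssssss   [P ::= λ]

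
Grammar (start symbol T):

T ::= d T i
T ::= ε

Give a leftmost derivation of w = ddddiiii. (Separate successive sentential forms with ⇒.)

T ⇒ dTi   [T ::= d T i]
dTi ⇒ ddTii   [T ::= d T i]
ddTii ⇒ dddTiii   [T ::= d T i]
dddTiii ⇒ ddddTiiii   [T ::= d T i]
ddddTiiii ⇒ ddddiiii   [T ::= ε]

T⇒dTi⇒ddTii⇒dddTiii⇒ddddTiiii⇒ddddiiii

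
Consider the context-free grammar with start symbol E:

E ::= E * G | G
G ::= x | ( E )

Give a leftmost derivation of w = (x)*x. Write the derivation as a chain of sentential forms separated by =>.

E => E*G => G*G => (E)*G => (G)*G => (x)*G => (x)*x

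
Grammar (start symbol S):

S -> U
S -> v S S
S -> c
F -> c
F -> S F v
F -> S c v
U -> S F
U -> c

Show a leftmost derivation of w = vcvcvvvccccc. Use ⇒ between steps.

S ⇒ vSS   [S -> v S S]
vSS ⇒ vcS   [S -> c]
vcS ⇒ vcvSS   [S -> v S S]
vcvSS ⇒ vcvcS   [S -> c]
vcvcS ⇒ vcvcU   [S -> U]
vcvcU ⇒ vcvcSF   [U -> S F]
vcvcSF ⇒ vcvcvSSF   [S -> v S S]
vcvcvSSF ⇒ vcvcvvSSSF   [S -> v S S]
vcvcvvSSSF ⇒ vcvcvvvSSSSF   [S -> v S S]
vcvcvvvSSSSF ⇒ vcvcvvvcSSSF   [S -> c]
vcvcvvvcSSSF ⇒ vcvcvvvccSSF   [S -> c]
vcvcvvvccSSF ⇒ vcvcvvvcccSF   [S -> c]
vcvcvvvcccSF ⇒ vcvcvvvccccF   [S -> c]
vcvcvvvccccF ⇒ vcvcvvvccccc   [F -> c]

S ⇒ vSS ⇒ vcS ⇒ vcvSS ⇒ vcvcS ⇒ vcvcU ⇒ vcvcSF ⇒ vcvcvSSF ⇒ vcvcvvSSSF ⇒ vcvcvvvSSSSF ⇒ vcvcvvvcSSSF ⇒ vcvcvvvccSSF ⇒ vcvcvvvcccSF ⇒ vcvcvvvccccF ⇒ vcvcvvvccccc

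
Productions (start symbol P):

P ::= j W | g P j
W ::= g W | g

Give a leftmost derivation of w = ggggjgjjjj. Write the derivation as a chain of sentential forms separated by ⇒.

P ⇒ gPj ⇒ ggPjj ⇒ gggPjjj ⇒ ggggPjjjj ⇒ ggggjWjjjj ⇒ ggggjgjjjj

P ⇒ gPj   [P ::= g P j]
gPj ⇒ ggPjj   [P ::= g P j]
ggPjj ⇒ gggPjjj   [P ::= g P j]
gggPjjj ⇒ ggggPjjjj   [P ::= g P j]
ggggPjjjj ⇒ ggggjWjjjj   [P ::= j W]
ggggjWjjjj ⇒ ggggjgjjjj   [W ::= g]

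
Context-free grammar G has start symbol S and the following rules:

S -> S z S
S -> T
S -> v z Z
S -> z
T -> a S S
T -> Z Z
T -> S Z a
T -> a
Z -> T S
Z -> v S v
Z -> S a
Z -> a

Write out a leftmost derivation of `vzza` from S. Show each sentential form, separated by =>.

S => vzZ => vzSa => vzza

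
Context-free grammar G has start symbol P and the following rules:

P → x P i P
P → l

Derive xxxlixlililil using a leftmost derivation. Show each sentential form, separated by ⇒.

P ⇒ xPiP   [P → x P i P]
xPiP ⇒ xxPiPiP   [P → x P i P]
xxPiPiP ⇒ xxxPiPiPiP   [P → x P i P]
xxxPiPiPiP ⇒ xxxliPiPiP   [P → l]
xxxliPiPiP ⇒ xxxlixPiPiPiP   [P → x P i P]
xxxlixPiPiPiP ⇒ xxxlixliPiPiP   [P → l]
xxxlixliPiPiP ⇒ xxxlixliliPiP   [P → l]
xxxlixliliPiP ⇒ xxxlixlililiP   [P → l]
xxxlixlililiP ⇒ xxxlixlililil   [P → l]

P ⇒ xPiP ⇒ xxPiPiP ⇒ xxxPiPiPiP ⇒ xxxliPiPiP ⇒ xxxlixPiPiPiP ⇒ xxxlixliPiPiP ⇒ xxxlixliliPiP ⇒ xxxlixlililiP ⇒ xxxlixlililil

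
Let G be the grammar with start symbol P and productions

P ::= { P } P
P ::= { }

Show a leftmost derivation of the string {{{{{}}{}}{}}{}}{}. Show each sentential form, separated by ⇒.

P⇒{P}P⇒{{P}P}P⇒{{{P}P}P}P⇒{{{{P}P}P}P}P⇒{{{{{}}P}P}P}P⇒{{{{{}}{}}P}P}P⇒{{{{{}}{}}{}}P}P⇒{{{{{}}{}}{}}{}}P⇒{{{{{}}{}}{}}{}}{}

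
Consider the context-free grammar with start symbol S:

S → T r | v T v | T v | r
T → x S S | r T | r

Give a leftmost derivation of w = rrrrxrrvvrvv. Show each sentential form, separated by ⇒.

S ⇒ Tv   [S → T v]
Tv ⇒ rTv   [T → r T]
rTv ⇒ rrTv   [T → r T]
rrTv ⇒ rrrTv   [T → r T]
rrrTv ⇒ rrrrTv   [T → r T]
rrrrTv ⇒ rrrrxSSv   [T → x S S]
rrrrxSSv ⇒ rrrrxTvSv   [S → T v]
rrrrxTvSv ⇒ rrrrxrTvSv   [T → r T]
rrrrxrTvSv ⇒ rrrrxrrvSv   [T → r]
rrrrxrrvSv ⇒ rrrrxrrvvTvv   [S → v T v]
rrrrxrrvvTvv ⇒ rrrrxrrvvrvv   [T → r]

S⇒Tv⇒rTv⇒rrTv⇒rrrTv⇒rrrrTv⇒rrrrxSSv⇒rrrrxTvSv⇒rrrrxrTvSv⇒rrrrxrrvSv⇒rrrrxrrvvTvv⇒rrrrxrrvvrvv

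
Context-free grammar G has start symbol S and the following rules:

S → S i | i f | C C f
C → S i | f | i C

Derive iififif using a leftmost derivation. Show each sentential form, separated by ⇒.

S ⇒ CCf ⇒ iCCf ⇒ iiCCf ⇒ iifCf ⇒ iifSif ⇒ iififif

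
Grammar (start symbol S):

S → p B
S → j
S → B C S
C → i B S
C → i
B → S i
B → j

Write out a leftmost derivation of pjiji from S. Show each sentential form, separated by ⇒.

S ⇒ pB ⇒ pSi ⇒ pBCSi ⇒ pjCSi ⇒ pjiSi ⇒ pjiji

S ⇒ pB   [S → p B]
pB ⇒ pSi   [B → S i]
pSi ⇒ pBCSi   [S → B C S]
pBCSi ⇒ pjCSi   [B → j]
pjCSi ⇒ pjiSi   [C → i]
pjiSi ⇒ pjiji   [S → j]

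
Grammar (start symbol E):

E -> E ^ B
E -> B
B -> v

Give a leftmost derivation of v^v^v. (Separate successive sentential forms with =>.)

E=>E^B=>E^B^B=>B^B^B=>v^B^B=>v^v^B=>v^v^v

E => E^B   [E -> E ^ B]
E^B => E^B^B   [E -> E ^ B]
E^B^B => B^B^B   [E -> B]
B^B^B => v^B^B   [B -> v]
v^B^B => v^v^B   [B -> v]
v^v^B => v^v^v   [B -> v]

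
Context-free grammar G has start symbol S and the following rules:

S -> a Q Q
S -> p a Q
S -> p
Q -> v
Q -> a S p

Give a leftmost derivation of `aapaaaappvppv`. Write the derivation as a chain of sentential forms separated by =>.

S => aQQ   [S -> a Q Q]
aQQ => aaSpQ   [Q -> a S p]
aaSpQ => aapaQpQ   [S -> p a Q]
aapaQpQ => aapaaSppQ   [Q -> a S p]
aapaaSppQ => aapaaaQQppQ   [S -> a Q Q]
aapaaaQQppQ => aapaaaaSpQppQ   [Q -> a S p]
aapaaaaSpQppQ => aapaaaappQppQ   [S -> p]
aapaaaappQppQ => aapaaaappvppQ   [Q -> v]
aapaaaappvppQ => aapaaaappvppv   [Q -> v]

S => aQQ => aaSpQ => aapaQpQ => aapaaSppQ => aapaaaQQppQ => aapaaaaSpQppQ => aapaaaappQppQ => aapaaaappvppQ => aapaaaappvppv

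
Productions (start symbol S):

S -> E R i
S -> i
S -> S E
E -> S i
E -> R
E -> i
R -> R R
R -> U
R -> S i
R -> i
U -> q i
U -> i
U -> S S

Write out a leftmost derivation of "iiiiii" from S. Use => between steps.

S => SE   [S -> S E]
SE => ERiE   [S -> E R i]
ERiE => RRiE   [E -> R]
RRiE => SiRiE   [R -> S i]
SiRiE => SEiRiE   [S -> S E]
SEiRiE => iEiRiE   [S -> i]
iEiRiE => iiiRiE   [E -> i]
iiiRiE => iiiiiE   [R -> i]
iiiiiE => iiiiii   [E -> i]

S => SE => ERiE => RRiE => SiRiE => SEiRiE => iEiRiE => iiiRiE => iiiiiE => iiiiii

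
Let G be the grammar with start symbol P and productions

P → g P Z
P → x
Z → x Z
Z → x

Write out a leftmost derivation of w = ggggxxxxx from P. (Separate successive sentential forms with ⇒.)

P⇒gPZ⇒ggPZZ⇒gggPZZZ⇒ggggPZZZZ⇒ggggxZZZZ⇒ggggxxZZZ⇒ggggxxxZZ⇒ggggxxxxZ⇒ggggxxxxx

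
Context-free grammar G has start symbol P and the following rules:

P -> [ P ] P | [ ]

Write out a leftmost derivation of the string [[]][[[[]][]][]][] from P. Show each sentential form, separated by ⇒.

P ⇒ [P]P   [P -> [ P ] P]
[P]P ⇒ [[]]P   [P -> [ ]]
[[]]P ⇒ [[]][P]P   [P -> [ P ] P]
[[]][P]P ⇒ [[]][[P]P]P   [P -> [ P ] P]
[[]][[P]P]P ⇒ [[]][[[P]P]P]P   [P -> [ P ] P]
[[]][[[P]P]P]P ⇒ [[]][[[[]]P]P]P   [P -> [ ]]
[[]][[[[]]P]P]P ⇒ [[]][[[[]][]]P]P   [P -> [ ]]
[[]][[[[]][]]P]P ⇒ [[]][[[[]][]][]]P   [P -> [ ]]
[[]][[[[]][]][]]P ⇒ [[]][[[[]][]][]][]   [P -> [ ]]

P ⇒ [P]P ⇒ [[]]P ⇒ [[]][P]P ⇒ [[]][[P]P]P ⇒ [[]][[[P]P]P]P ⇒ [[]][[[[]]P]P]P ⇒ [[]][[[[]][]]P]P ⇒ [[]][[[[]][]][]]P ⇒ [[]][[[[]][]][]][]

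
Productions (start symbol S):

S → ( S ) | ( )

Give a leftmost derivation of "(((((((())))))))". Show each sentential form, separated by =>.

S=>(S)=>((S))=>(((S)))=>((((S))))=>(((((S)))))=>((((((S))))))=>(((((((S)))))))=>(((((((())))))))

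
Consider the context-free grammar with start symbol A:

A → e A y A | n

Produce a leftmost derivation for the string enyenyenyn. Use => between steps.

A => eAyA   [A → e A y A]
eAyA => enyA   [A → n]
enyA => enyeAyA   [A → e A y A]
enyeAyA => enyenyA   [A → n]
enyenyA => enyenyeAyA   [A → e A y A]
enyenyeAyA => enyenyenyA   [A → n]
enyenyenyA => enyenyenyn   [A → n]

A => eAyA => enyA => enyeAyA => enyenyA => enyenyeAyA => enyenyenyA => enyenyenyn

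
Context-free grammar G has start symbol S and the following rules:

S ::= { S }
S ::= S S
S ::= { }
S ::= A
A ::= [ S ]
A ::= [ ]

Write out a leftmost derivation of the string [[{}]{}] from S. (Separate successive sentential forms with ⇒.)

S ⇒ A ⇒ [S] ⇒ [SS] ⇒ [AS] ⇒ [[S]S] ⇒ [[{}]S] ⇒ [[{}]{}]

S ⇒ A   [S ::= A]
A ⇒ [S]   [A ::= [ S ]]
[S] ⇒ [SS]   [S ::= S S]
[SS] ⇒ [AS]   [S ::= A]
[AS] ⇒ [[S]S]   [A ::= [ S ]]
[[S]S] ⇒ [[{}]S]   [S ::= { }]
[[{}]S] ⇒ [[{}]{}]   [S ::= { }]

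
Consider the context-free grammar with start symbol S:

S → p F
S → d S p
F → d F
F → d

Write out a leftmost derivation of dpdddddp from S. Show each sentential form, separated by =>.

S => dSp => dpFp => dpdFp => dpddFp => dpdddFp => dpddddFp => dpdddddp

S => dSp   [S → d S p]
dSp => dpFp   [S → p F]
dpFp => dpdFp   [F → d F]
dpdFp => dpddFp   [F → d F]
dpddFp => dpdddFp   [F → d F]
dpdddFp => dpddddFp   [F → d F]
dpddddFp => dpdddddp   [F → d]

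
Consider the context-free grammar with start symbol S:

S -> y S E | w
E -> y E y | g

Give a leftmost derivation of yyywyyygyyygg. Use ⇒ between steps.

S⇒ySE⇒yySEE⇒yyySEEE⇒yyywEEE⇒yyywyEyEE⇒yyywyyEyyEE⇒yyywyyyEyyyEE⇒yyywyyygyyyEE⇒yyywyyygyyygE⇒yyywyyygyyygg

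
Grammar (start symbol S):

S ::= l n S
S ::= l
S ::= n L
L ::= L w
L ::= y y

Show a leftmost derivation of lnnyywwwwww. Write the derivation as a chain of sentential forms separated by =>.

S => lnS   [S ::= l n S]
lnS => lnnL   [S ::= n L]
lnnL => lnnLw   [L ::= L w]
lnnLw => lnnLww   [L ::= L w]
lnnLww => lnnLwww   [L ::= L w]
lnnLwww => lnnLwwww   [L ::= L w]
lnnLwwww => lnnLwwwww   [L ::= L w]
lnnLwwwww => lnnLwwwwww   [L ::= L w]
lnnLwwwwww => lnnyywwwwww   [L ::= y y]

S => lnS => lnnL => lnnLw => lnnLww => lnnLwww => lnnLwwww => lnnLwwwww => lnnLwwwwww => lnnyywwwwww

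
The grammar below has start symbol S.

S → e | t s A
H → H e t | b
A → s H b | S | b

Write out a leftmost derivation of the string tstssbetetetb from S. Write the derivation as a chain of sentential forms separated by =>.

S => tsA => tsS => tstsA => tstssHb => tstssHetb => tstssHetetb => tstssHetetetb => tstssbetetetb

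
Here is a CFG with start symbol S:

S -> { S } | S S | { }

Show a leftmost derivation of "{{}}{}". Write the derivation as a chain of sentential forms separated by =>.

S => SS => {S}S => {{}}S => {{}}{}

S => SS   [S -> S S]
SS => {S}S   [S -> { S }]
{S}S => {{}}S   [S -> { }]
{{}}S => {{}}{}   [S -> { }]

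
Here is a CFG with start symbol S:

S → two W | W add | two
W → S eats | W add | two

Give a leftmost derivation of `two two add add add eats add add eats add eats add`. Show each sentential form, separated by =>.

S => two W => two W add => two S eats add => two W add eats add => two S eats add eats add => two W add eats add eats add => two W add add eats add eats add => two S eats add add eats add eats add => two W add eats add add eats add eats add => two W add add eats add add eats add eats add => two W add add add eats add add eats add eats add => two two add add add eats add add eats add eats add

S => two W   [S → two W]
two W => two W add   [W → W add]
two W add => two S eats add   [W → S eats]
two S eats add => two W add eats add   [S → W add]
two W add eats add => two S eats add eats add   [W → S eats]
two S eats add eats add => two W add eats add eats add   [S → W add]
two W add eats add eats add => two W add add eats add eats add   [W → W add]
two W add add eats add eats add => two S eats add add eats add eats add   [W → S eats]
two S eats add add eats add eats add => two W add eats add add eats add eats add   [S → W add]
two W add eats add add eats add eats add => two W add add eats add add eats add eats add   [W → W add]
two W add add eats add add eats add eats add => two W add add add eats add add eats add eats add   [W → W add]
two W add add add eats add add eats add eats add => two two add add add eats add add eats add eats add   [W → two]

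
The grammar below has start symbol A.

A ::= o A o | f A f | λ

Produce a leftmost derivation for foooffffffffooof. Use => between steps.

A=>fAf=>foAof=>fooAoof=>foooAooof=>fooofAfooof=>foooffAffooof=>fooofffAfffooof=>foooffffAffffooof=>foooffffffffooof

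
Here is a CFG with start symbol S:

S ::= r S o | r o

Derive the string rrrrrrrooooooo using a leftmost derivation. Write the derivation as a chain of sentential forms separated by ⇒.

S ⇒ rSo ⇒ rrSoo ⇒ rrrSooo ⇒ rrrrSoooo ⇒ rrrrrSooooo ⇒ rrrrrrSoooooo ⇒ rrrrrrrooooooo

S ⇒ rSo   [S ::= r S o]
rSo ⇒ rrSoo   [S ::= r S o]
rrSoo ⇒ rrrSooo   [S ::= r S o]
rrrSooo ⇒ rrrrSoooo   [S ::= r S o]
rrrrSoooo ⇒ rrrrrSooooo   [S ::= r S o]
rrrrrSooooo ⇒ rrrrrrSoooooo   [S ::= r S o]
rrrrrrSoooooo ⇒ rrrrrrrooooooo   [S ::= r o]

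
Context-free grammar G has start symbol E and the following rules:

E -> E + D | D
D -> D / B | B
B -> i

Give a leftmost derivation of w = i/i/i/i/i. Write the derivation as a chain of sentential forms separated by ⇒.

E ⇒ D ⇒ D/B ⇒ D/B/B ⇒ D/B/B/B ⇒ D/B/B/B/B ⇒ B/B/B/B/B ⇒ i/B/B/B/B ⇒ i/i/B/B/B ⇒ i/i/i/B/B ⇒ i/i/i/i/B ⇒ i/i/i/i/i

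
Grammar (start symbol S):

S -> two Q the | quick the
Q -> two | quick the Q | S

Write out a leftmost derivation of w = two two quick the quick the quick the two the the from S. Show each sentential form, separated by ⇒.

S ⇒ two Q the   [S -> two Q the]
two Q the ⇒ two S the   [Q -> S]
two S the ⇒ two two Q the the   [S -> two Q the]
two two Q the the ⇒ two two quick the Q the the   [Q -> quick the Q]
two two quick the Q the the ⇒ two two quick the quick the Q the the   [Q -> quick the Q]
two two quick the quick the Q the the ⇒ two two quick the quick the quick the Q the the   [Q -> quick the Q]
two two quick the quick the quick the Q the the ⇒ two two quick the quick the quick the two the the   [Q -> two]

S ⇒ two Q the ⇒ two S the ⇒ two two Q the the ⇒ two two quick the Q the the ⇒ two two quick the quick the Q the the ⇒ two two quick the quick the quick the Q the the ⇒ two two quick the quick the quick the two the the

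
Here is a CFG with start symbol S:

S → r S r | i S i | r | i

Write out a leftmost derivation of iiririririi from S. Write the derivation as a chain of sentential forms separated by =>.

S => iSi   [S → i S i]
iSi => iiSii   [S → i S i]
iiSii => iirSrii   [S → r S r]
iirSrii => iiriSirii   [S → i S i]
iiriSirii => iirirSririi   [S → r S r]
iirirSririi => iiririririi   [S → i]

S => iSi => iiSii => iirSrii => iiriSirii => iirirSririi => iiririririi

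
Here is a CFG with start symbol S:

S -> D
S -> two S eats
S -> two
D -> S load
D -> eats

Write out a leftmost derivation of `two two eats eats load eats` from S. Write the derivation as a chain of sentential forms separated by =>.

S => two S eats   [S -> two S eats]
two S eats => two D eats   [S -> D]
two D eats => two S load eats   [D -> S load]
two S load eats => two two S eats load eats   [S -> two S eats]
two two S eats load eats => two two D eats load eats   [S -> D]
two two D eats load eats => two two eats eats load eats   [D -> eats]

S => two S eats => two D eats => two S load eats => two two S eats load eats => two two D eats load eats => two two eats eats load eats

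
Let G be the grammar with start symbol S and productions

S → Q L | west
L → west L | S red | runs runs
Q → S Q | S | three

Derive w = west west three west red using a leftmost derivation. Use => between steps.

S => Q L   [S → Q L]
Q L => S Q L   [Q → S Q]
S Q L => west Q L   [S → west]
west Q L => west S Q L   [Q → S Q]
west S Q L => west west Q L   [S → west]
west west Q L => west west three L   [Q → three]
west west three L => west west three S red   [L → S red]
west west three S red => west west three west red   [S → west]

S => Q L => S Q L => west Q L => west S Q L => west west Q L => west west three L => west west three S red => west west three west red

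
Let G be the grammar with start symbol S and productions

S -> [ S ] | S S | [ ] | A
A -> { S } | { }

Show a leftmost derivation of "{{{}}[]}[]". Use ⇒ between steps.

S ⇒ SS   [S -> S S]
SS ⇒ AS   [S -> A]
AS ⇒ {S}S   [A -> { S }]
{S}S ⇒ {SS}S   [S -> S S]
{SS}S ⇒ {AS}S   [S -> A]
{AS}S ⇒ {{S}S}S   [A -> { S }]
{{S}S}S ⇒ {{A}S}S   [S -> A]
{{A}S}S ⇒ {{{}}S}S   [A -> { }]
{{{}}S}S ⇒ {{{}}[]}S   [S -> [ ]]
{{{}}[]}S ⇒ {{{}}[]}[]   [S -> [ ]]

S ⇒ SS ⇒ AS ⇒ {S}S ⇒ {SS}S ⇒ {AS}S ⇒ {{S}S}S ⇒ {{A}S}S ⇒ {{{}}S}S ⇒ {{{}}[]}S ⇒ {{{}}[]}[]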